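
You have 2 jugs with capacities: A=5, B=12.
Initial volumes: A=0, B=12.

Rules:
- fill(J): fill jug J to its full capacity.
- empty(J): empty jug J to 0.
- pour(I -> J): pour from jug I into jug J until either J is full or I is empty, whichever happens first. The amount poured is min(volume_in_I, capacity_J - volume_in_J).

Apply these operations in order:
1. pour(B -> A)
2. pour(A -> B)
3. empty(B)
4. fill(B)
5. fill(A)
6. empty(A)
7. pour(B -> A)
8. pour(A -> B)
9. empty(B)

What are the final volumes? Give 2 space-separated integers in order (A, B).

Step 1: pour(B -> A) -> (A=5 B=7)
Step 2: pour(A -> B) -> (A=0 B=12)
Step 3: empty(B) -> (A=0 B=0)
Step 4: fill(B) -> (A=0 B=12)
Step 5: fill(A) -> (A=5 B=12)
Step 6: empty(A) -> (A=0 B=12)
Step 7: pour(B -> A) -> (A=5 B=7)
Step 8: pour(A -> B) -> (A=0 B=12)
Step 9: empty(B) -> (A=0 B=0)

Answer: 0 0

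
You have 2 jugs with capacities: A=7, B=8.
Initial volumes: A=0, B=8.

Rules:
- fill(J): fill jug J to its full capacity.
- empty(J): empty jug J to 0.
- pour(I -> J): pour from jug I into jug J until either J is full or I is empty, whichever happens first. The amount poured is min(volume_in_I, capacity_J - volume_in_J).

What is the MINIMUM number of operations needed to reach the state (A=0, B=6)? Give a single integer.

Answer: 7

Derivation:
BFS from (A=0, B=8). One shortest path:
  1. fill(A) -> (A=7 B=8)
  2. empty(B) -> (A=7 B=0)
  3. pour(A -> B) -> (A=0 B=7)
  4. fill(A) -> (A=7 B=7)
  5. pour(A -> B) -> (A=6 B=8)
  6. empty(B) -> (A=6 B=0)
  7. pour(A -> B) -> (A=0 B=6)
Reached target in 7 moves.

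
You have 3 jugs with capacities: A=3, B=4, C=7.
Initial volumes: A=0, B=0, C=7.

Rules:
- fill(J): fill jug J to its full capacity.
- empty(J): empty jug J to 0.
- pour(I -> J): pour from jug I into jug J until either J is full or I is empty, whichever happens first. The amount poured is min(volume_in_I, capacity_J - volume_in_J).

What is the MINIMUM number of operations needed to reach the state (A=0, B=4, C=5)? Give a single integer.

BFS from (A=0, B=0, C=7). One shortest path:
  1. fill(A) -> (A=3 B=0 C=7)
  2. pour(A -> B) -> (A=0 B=3 C=7)
  3. fill(A) -> (A=3 B=3 C=7)
  4. pour(A -> B) -> (A=2 B=4 C=7)
  5. empty(B) -> (A=2 B=0 C=7)
  6. pour(A -> B) -> (A=0 B=2 C=7)
  7. pour(C -> B) -> (A=0 B=4 C=5)
Reached target in 7 moves.

Answer: 7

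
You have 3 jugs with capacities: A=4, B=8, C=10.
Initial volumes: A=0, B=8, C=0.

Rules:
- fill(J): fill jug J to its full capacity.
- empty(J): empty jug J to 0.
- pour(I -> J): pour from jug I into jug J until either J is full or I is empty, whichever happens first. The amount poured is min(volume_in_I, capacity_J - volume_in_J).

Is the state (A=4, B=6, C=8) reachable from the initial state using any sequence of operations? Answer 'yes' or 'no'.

Answer: yes

Derivation:
BFS from (A=0, B=8, C=0):
  1. empty(B) -> (A=0 B=0 C=0)
  2. fill(C) -> (A=0 B=0 C=10)
  3. pour(C -> B) -> (A=0 B=8 C=2)
  4. pour(C -> A) -> (A=2 B=8 C=0)
  5. pour(B -> C) -> (A=2 B=0 C=8)
  6. fill(B) -> (A=2 B=8 C=8)
  7. pour(B -> A) -> (A=4 B=6 C=8)
Target reached → yes.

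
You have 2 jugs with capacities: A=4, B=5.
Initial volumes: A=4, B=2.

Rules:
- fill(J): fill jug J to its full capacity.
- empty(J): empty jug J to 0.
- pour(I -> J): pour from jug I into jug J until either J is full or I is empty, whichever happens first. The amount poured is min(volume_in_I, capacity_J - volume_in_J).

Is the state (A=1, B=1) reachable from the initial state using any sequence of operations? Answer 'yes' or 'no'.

BFS explored all 18 reachable states.
Reachable set includes: (0,0), (0,1), (0,2), (0,3), (0,4), (0,5), (1,0), (1,5), (2,0), (2,5), (3,0), (3,5) ...
Target (A=1, B=1) not in reachable set → no.

Answer: no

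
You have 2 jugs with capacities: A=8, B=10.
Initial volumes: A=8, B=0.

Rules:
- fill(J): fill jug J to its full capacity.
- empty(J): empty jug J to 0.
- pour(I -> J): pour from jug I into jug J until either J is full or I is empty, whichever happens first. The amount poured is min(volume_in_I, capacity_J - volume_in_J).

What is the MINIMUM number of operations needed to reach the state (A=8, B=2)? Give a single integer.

Answer: 3

Derivation:
BFS from (A=8, B=0). One shortest path:
  1. empty(A) -> (A=0 B=0)
  2. fill(B) -> (A=0 B=10)
  3. pour(B -> A) -> (A=8 B=2)
Reached target in 3 moves.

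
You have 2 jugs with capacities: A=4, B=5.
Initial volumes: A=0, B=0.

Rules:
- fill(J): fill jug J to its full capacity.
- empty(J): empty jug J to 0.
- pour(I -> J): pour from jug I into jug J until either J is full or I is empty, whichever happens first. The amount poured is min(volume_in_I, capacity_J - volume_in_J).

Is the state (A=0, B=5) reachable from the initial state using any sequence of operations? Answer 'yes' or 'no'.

Answer: yes

Derivation:
BFS from (A=0, B=0):
  1. fill(B) -> (A=0 B=5)
Target reached → yes.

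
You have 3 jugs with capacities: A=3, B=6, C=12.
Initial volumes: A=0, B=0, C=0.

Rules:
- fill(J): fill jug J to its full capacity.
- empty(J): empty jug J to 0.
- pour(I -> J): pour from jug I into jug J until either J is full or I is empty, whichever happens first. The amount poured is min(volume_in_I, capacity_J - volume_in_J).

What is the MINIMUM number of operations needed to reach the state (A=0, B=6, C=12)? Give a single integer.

BFS from (A=0, B=0, C=0). One shortest path:
  1. fill(B) -> (A=0 B=6 C=0)
  2. fill(C) -> (A=0 B=6 C=12)
Reached target in 2 moves.

Answer: 2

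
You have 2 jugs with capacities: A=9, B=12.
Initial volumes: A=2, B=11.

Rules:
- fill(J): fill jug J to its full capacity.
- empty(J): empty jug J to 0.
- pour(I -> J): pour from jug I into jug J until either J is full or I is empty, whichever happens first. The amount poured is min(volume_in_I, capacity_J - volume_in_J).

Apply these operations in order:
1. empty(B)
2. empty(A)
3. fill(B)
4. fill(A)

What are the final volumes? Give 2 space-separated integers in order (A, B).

Answer: 9 12

Derivation:
Step 1: empty(B) -> (A=2 B=0)
Step 2: empty(A) -> (A=0 B=0)
Step 3: fill(B) -> (A=0 B=12)
Step 4: fill(A) -> (A=9 B=12)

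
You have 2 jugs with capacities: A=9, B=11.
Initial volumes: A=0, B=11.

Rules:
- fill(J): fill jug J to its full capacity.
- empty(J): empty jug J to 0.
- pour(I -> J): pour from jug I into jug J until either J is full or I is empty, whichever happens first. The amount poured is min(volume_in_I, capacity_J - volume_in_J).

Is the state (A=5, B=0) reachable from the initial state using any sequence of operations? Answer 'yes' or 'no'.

Answer: yes

Derivation:
BFS from (A=0, B=11):
  1. fill(A) -> (A=9 B=11)
  2. empty(B) -> (A=9 B=0)
  3. pour(A -> B) -> (A=0 B=9)
  4. fill(A) -> (A=9 B=9)
  5. pour(A -> B) -> (A=7 B=11)
  6. empty(B) -> (A=7 B=0)
  7. pour(A -> B) -> (A=0 B=7)
  8. fill(A) -> (A=9 B=7)
  9. pour(A -> B) -> (A=5 B=11)
  10. empty(B) -> (A=5 B=0)
Target reached → yes.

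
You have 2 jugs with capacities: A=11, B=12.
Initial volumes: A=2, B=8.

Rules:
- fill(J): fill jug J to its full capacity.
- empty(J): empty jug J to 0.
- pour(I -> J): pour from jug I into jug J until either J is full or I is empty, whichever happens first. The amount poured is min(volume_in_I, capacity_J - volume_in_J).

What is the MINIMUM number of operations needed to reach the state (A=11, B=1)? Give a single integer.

BFS from (A=2, B=8). One shortest path:
  1. empty(A) -> (A=0 B=8)
  2. fill(B) -> (A=0 B=12)
  3. pour(B -> A) -> (A=11 B=1)
Reached target in 3 moves.

Answer: 3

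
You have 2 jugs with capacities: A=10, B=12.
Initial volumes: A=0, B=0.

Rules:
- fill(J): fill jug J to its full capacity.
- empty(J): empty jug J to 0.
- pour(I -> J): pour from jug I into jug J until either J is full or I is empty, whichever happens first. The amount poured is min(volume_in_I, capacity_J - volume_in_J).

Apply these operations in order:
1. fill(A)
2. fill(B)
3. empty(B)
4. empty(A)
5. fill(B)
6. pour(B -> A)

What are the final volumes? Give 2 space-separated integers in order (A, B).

Answer: 10 2

Derivation:
Step 1: fill(A) -> (A=10 B=0)
Step 2: fill(B) -> (A=10 B=12)
Step 3: empty(B) -> (A=10 B=0)
Step 4: empty(A) -> (A=0 B=0)
Step 5: fill(B) -> (A=0 B=12)
Step 6: pour(B -> A) -> (A=10 B=2)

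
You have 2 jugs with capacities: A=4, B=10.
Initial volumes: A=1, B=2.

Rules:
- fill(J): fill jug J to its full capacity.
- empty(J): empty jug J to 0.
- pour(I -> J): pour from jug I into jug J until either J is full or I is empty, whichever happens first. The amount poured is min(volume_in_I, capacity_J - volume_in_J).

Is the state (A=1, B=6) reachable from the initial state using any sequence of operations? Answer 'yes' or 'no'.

BFS explored all 29 reachable states.
Reachable set includes: (0,0), (0,1), (0,2), (0,3), (0,4), (0,5), (0,6), (0,7), (0,8), (0,9), (0,10), (1,0) ...
Target (A=1, B=6) not in reachable set → no.

Answer: no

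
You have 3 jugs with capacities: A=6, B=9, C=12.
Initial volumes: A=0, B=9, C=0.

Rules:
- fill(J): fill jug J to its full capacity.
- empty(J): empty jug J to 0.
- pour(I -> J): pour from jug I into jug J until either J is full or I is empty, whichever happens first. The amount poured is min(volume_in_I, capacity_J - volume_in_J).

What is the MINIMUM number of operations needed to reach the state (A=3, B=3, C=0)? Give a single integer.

Answer: 5

Derivation:
BFS from (A=0, B=9, C=0). One shortest path:
  1. pour(B -> C) -> (A=0 B=0 C=9)
  2. fill(B) -> (A=0 B=9 C=9)
  3. pour(B -> A) -> (A=6 B=3 C=9)
  4. pour(A -> C) -> (A=3 B=3 C=12)
  5. empty(C) -> (A=3 B=3 C=0)
Reached target in 5 moves.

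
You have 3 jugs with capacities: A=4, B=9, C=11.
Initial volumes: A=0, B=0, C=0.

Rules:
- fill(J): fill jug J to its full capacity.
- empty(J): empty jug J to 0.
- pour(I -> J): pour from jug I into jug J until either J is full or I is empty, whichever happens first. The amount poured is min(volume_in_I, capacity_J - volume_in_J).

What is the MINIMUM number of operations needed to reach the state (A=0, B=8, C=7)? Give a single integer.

Answer: 5

Derivation:
BFS from (A=0, B=0, C=0). One shortest path:
  1. fill(A) -> (A=4 B=0 C=0)
  2. fill(C) -> (A=4 B=0 C=11)
  3. pour(A -> B) -> (A=0 B=4 C=11)
  4. pour(C -> A) -> (A=4 B=4 C=7)
  5. pour(A -> B) -> (A=0 B=8 C=7)
Reached target in 5 moves.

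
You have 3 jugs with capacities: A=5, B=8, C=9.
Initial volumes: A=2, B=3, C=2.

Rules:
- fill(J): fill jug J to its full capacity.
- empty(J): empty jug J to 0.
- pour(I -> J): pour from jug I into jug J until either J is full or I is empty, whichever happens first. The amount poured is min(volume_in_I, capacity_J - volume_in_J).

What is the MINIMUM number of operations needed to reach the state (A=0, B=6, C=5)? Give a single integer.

Answer: 5

Derivation:
BFS from (A=2, B=3, C=2). One shortest path:
  1. empty(B) -> (A=2 B=0 C=2)
  2. fill(C) -> (A=2 B=0 C=9)
  3. pour(C -> A) -> (A=5 B=0 C=6)
  4. pour(C -> B) -> (A=5 B=6 C=0)
  5. pour(A -> C) -> (A=0 B=6 C=5)
Reached target in 5 moves.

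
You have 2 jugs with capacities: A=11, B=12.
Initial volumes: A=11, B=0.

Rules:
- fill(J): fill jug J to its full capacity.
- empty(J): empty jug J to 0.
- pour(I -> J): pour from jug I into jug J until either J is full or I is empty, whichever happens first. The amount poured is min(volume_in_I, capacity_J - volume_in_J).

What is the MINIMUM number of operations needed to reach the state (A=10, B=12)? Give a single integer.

Answer: 3

Derivation:
BFS from (A=11, B=0). One shortest path:
  1. pour(A -> B) -> (A=0 B=11)
  2. fill(A) -> (A=11 B=11)
  3. pour(A -> B) -> (A=10 B=12)
Reached target in 3 moves.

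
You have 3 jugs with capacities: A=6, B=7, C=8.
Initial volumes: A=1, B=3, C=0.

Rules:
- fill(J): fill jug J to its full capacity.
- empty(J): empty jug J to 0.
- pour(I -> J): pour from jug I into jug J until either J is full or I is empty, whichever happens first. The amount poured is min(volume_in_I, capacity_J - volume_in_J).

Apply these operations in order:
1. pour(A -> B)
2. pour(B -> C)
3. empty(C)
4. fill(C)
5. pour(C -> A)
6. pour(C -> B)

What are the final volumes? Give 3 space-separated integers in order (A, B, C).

Answer: 6 2 0

Derivation:
Step 1: pour(A -> B) -> (A=0 B=4 C=0)
Step 2: pour(B -> C) -> (A=0 B=0 C=4)
Step 3: empty(C) -> (A=0 B=0 C=0)
Step 4: fill(C) -> (A=0 B=0 C=8)
Step 5: pour(C -> A) -> (A=6 B=0 C=2)
Step 6: pour(C -> B) -> (A=6 B=2 C=0)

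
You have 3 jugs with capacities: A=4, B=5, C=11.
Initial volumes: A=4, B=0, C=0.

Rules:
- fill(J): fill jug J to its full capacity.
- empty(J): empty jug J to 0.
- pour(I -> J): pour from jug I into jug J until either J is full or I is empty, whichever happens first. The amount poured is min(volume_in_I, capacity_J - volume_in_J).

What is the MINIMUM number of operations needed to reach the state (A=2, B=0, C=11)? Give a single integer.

Answer: 5

Derivation:
BFS from (A=4, B=0, C=0). One shortest path:
  1. fill(B) -> (A=4 B=5 C=0)
  2. pour(A -> C) -> (A=0 B=5 C=4)
  3. fill(A) -> (A=4 B=5 C=4)
  4. pour(B -> C) -> (A=4 B=0 C=9)
  5. pour(A -> C) -> (A=2 B=0 C=11)
Reached target in 5 moves.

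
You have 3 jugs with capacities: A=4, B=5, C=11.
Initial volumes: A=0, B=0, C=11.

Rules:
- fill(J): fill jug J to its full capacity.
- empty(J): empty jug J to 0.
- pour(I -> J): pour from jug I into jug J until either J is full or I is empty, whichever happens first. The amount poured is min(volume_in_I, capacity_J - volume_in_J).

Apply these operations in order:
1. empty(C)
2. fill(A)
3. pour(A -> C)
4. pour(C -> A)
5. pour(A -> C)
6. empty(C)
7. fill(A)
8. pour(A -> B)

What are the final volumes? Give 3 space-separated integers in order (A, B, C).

Answer: 0 4 0

Derivation:
Step 1: empty(C) -> (A=0 B=0 C=0)
Step 2: fill(A) -> (A=4 B=0 C=0)
Step 3: pour(A -> C) -> (A=0 B=0 C=4)
Step 4: pour(C -> A) -> (A=4 B=0 C=0)
Step 5: pour(A -> C) -> (A=0 B=0 C=4)
Step 6: empty(C) -> (A=0 B=0 C=0)
Step 7: fill(A) -> (A=4 B=0 C=0)
Step 8: pour(A -> B) -> (A=0 B=4 C=0)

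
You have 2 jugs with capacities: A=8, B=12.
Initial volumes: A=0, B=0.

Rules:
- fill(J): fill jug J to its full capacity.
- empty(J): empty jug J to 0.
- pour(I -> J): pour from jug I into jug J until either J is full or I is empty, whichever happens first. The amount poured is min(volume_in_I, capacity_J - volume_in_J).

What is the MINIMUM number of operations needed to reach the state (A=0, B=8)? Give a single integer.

Answer: 2

Derivation:
BFS from (A=0, B=0). One shortest path:
  1. fill(A) -> (A=8 B=0)
  2. pour(A -> B) -> (A=0 B=8)
Reached target in 2 moves.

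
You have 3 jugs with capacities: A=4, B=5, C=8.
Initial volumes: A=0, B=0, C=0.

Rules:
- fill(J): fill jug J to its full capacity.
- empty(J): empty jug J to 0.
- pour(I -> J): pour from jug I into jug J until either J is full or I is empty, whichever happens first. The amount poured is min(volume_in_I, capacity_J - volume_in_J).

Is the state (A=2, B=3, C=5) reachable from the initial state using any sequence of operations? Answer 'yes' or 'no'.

BFS explored all 186 reachable states.
Reachable set includes: (0,0,0), (0,0,1), (0,0,2), (0,0,3), (0,0,4), (0,0,5), (0,0,6), (0,0,7), (0,0,8), (0,1,0), (0,1,1), (0,1,2) ...
Target (A=2, B=3, C=5) not in reachable set → no.

Answer: no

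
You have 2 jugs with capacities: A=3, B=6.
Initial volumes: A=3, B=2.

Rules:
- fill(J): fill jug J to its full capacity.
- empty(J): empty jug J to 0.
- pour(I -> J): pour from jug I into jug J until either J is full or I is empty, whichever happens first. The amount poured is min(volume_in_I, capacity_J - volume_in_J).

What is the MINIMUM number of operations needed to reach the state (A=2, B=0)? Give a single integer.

Answer: 2

Derivation:
BFS from (A=3, B=2). One shortest path:
  1. empty(A) -> (A=0 B=2)
  2. pour(B -> A) -> (A=2 B=0)
Reached target in 2 moves.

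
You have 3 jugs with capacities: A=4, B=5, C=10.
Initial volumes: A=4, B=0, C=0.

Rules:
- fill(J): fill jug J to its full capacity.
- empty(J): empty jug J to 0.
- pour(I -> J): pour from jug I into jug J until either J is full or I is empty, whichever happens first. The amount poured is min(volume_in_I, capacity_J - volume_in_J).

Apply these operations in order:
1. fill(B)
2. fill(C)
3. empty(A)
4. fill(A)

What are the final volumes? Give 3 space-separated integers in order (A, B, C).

Answer: 4 5 10

Derivation:
Step 1: fill(B) -> (A=4 B=5 C=0)
Step 2: fill(C) -> (A=4 B=5 C=10)
Step 3: empty(A) -> (A=0 B=5 C=10)
Step 4: fill(A) -> (A=4 B=5 C=10)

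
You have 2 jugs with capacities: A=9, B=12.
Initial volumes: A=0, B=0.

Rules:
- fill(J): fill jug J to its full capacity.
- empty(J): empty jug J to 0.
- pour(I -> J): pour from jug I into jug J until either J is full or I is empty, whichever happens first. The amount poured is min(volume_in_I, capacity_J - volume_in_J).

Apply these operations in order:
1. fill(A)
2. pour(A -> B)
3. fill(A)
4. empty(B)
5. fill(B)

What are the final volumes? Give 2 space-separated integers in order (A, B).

Answer: 9 12

Derivation:
Step 1: fill(A) -> (A=9 B=0)
Step 2: pour(A -> B) -> (A=0 B=9)
Step 3: fill(A) -> (A=9 B=9)
Step 4: empty(B) -> (A=9 B=0)
Step 5: fill(B) -> (A=9 B=12)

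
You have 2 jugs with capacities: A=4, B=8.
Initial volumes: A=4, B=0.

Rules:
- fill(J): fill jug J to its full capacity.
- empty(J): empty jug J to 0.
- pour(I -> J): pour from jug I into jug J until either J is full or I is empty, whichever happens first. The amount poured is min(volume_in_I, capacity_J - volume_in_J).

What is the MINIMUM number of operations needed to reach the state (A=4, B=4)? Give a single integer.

BFS from (A=4, B=0). One shortest path:
  1. pour(A -> B) -> (A=0 B=4)
  2. fill(A) -> (A=4 B=4)
Reached target in 2 moves.

Answer: 2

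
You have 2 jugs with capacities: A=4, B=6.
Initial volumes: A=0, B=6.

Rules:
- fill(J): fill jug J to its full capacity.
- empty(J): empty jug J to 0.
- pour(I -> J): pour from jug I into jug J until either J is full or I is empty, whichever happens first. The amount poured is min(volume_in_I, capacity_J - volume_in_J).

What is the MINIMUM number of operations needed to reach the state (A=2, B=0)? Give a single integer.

Answer: 3

Derivation:
BFS from (A=0, B=6). One shortest path:
  1. pour(B -> A) -> (A=4 B=2)
  2. empty(A) -> (A=0 B=2)
  3. pour(B -> A) -> (A=2 B=0)
Reached target in 3 moves.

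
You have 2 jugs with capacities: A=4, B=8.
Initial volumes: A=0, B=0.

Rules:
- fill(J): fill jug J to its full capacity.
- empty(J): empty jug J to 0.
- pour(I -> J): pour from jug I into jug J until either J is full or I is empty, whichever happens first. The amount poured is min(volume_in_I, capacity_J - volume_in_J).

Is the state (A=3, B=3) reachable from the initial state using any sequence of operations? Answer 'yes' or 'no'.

Answer: no

Derivation:
BFS explored all 6 reachable states.
Reachable set includes: (0,0), (0,4), (0,8), (4,0), (4,4), (4,8)
Target (A=3, B=3) not in reachable set → no.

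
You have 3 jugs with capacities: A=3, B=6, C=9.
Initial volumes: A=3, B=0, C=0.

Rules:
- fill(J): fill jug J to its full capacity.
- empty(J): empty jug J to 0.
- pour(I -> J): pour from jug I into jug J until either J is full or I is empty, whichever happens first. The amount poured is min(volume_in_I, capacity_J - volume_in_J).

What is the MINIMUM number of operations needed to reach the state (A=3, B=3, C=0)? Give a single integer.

BFS from (A=3, B=0, C=0). One shortest path:
  1. pour(A -> B) -> (A=0 B=3 C=0)
  2. fill(A) -> (A=3 B=3 C=0)
Reached target in 2 moves.

Answer: 2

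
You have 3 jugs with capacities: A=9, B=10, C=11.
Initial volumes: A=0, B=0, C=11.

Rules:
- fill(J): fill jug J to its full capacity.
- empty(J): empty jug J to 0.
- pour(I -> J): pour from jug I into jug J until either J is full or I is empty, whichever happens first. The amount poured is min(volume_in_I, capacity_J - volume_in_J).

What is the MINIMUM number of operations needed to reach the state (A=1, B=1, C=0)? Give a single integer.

BFS from (A=0, B=0, C=11). One shortest path:
  1. pour(C -> B) -> (A=0 B=10 C=1)
  2. pour(B -> A) -> (A=9 B=1 C=1)
  3. empty(A) -> (A=0 B=1 C=1)
  4. pour(C -> A) -> (A=1 B=1 C=0)
Reached target in 4 moves.

Answer: 4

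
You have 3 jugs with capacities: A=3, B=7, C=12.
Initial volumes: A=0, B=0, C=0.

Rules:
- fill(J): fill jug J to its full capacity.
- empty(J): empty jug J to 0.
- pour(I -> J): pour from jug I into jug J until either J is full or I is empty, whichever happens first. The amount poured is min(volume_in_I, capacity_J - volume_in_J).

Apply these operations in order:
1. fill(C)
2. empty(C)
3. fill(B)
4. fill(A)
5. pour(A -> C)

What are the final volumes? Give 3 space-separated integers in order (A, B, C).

Answer: 0 7 3

Derivation:
Step 1: fill(C) -> (A=0 B=0 C=12)
Step 2: empty(C) -> (A=0 B=0 C=0)
Step 3: fill(B) -> (A=0 B=7 C=0)
Step 4: fill(A) -> (A=3 B=7 C=0)
Step 5: pour(A -> C) -> (A=0 B=7 C=3)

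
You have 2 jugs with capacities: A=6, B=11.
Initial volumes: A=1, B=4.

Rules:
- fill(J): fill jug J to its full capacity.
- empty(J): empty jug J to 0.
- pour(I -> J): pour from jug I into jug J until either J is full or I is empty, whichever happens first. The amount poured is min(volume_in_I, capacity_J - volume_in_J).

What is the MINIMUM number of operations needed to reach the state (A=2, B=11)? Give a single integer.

BFS from (A=1, B=4). One shortest path:
  1. empty(B) -> (A=1 B=0)
  2. pour(A -> B) -> (A=0 B=1)
  3. fill(A) -> (A=6 B=1)
  4. pour(A -> B) -> (A=0 B=7)
  5. fill(A) -> (A=6 B=7)
  6. pour(A -> B) -> (A=2 B=11)
Reached target in 6 moves.

Answer: 6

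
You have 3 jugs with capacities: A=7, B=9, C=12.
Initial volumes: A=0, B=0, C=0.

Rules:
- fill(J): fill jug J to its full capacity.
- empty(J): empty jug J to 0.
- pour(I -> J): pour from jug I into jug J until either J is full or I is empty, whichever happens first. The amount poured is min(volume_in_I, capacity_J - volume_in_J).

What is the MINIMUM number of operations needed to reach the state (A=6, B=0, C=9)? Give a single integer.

BFS from (A=0, B=0, C=0). One shortest path:
  1. fill(B) -> (A=0 B=9 C=0)
  2. pour(B -> C) -> (A=0 B=0 C=9)
  3. fill(B) -> (A=0 B=9 C=9)
  4. pour(B -> C) -> (A=0 B=6 C=12)
  5. empty(C) -> (A=0 B=6 C=0)
  6. pour(B -> A) -> (A=6 B=0 C=0)
  7. fill(B) -> (A=6 B=9 C=0)
  8. pour(B -> C) -> (A=6 B=0 C=9)
Reached target in 8 moves.

Answer: 8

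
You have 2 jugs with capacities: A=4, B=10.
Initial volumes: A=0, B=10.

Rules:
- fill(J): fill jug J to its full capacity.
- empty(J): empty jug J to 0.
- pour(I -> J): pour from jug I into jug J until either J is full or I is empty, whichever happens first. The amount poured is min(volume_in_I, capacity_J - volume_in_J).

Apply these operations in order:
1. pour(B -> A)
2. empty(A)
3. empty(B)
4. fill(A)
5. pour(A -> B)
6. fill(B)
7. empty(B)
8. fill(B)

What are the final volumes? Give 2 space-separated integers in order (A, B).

Answer: 0 10

Derivation:
Step 1: pour(B -> A) -> (A=4 B=6)
Step 2: empty(A) -> (A=0 B=6)
Step 3: empty(B) -> (A=0 B=0)
Step 4: fill(A) -> (A=4 B=0)
Step 5: pour(A -> B) -> (A=0 B=4)
Step 6: fill(B) -> (A=0 B=10)
Step 7: empty(B) -> (A=0 B=0)
Step 8: fill(B) -> (A=0 B=10)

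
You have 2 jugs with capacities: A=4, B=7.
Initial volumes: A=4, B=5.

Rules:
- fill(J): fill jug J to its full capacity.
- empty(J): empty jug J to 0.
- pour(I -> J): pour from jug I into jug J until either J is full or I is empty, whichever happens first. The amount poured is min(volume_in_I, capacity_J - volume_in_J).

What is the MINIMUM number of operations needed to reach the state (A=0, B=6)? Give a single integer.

BFS from (A=4, B=5). One shortest path:
  1. pour(A -> B) -> (A=2 B=7)
  2. empty(B) -> (A=2 B=0)
  3. pour(A -> B) -> (A=0 B=2)
  4. fill(A) -> (A=4 B=2)
  5. pour(A -> B) -> (A=0 B=6)
Reached target in 5 moves.

Answer: 5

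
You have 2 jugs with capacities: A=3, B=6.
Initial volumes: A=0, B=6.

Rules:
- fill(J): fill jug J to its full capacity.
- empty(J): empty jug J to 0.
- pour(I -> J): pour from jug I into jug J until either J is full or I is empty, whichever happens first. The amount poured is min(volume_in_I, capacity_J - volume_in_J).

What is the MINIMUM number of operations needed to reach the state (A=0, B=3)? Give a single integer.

BFS from (A=0, B=6). One shortest path:
  1. pour(B -> A) -> (A=3 B=3)
  2. empty(A) -> (A=0 B=3)
Reached target in 2 moves.

Answer: 2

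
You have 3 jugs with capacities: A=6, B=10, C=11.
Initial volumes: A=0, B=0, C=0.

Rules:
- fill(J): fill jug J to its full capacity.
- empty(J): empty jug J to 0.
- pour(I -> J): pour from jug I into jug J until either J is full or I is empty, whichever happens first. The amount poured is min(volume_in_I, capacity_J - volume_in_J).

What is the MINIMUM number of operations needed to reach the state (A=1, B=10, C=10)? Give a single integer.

BFS from (A=0, B=0, C=0). One shortest path:
  1. fill(C) -> (A=0 B=0 C=11)
  2. pour(C -> B) -> (A=0 B=10 C=1)
  3. pour(C -> A) -> (A=1 B=10 C=0)
  4. pour(B -> C) -> (A=1 B=0 C=10)
  5. fill(B) -> (A=1 B=10 C=10)
Reached target in 5 moves.

Answer: 5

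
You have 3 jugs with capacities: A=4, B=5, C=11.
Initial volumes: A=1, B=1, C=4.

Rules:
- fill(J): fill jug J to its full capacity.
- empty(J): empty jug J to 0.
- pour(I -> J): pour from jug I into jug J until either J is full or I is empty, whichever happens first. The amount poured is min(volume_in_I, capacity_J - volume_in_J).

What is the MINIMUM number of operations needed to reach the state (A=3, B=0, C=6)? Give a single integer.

BFS from (A=1, B=1, C=4). One shortest path:
  1. fill(A) -> (A=4 B=1 C=4)
  2. pour(B -> C) -> (A=4 B=0 C=5)
  3. pour(A -> B) -> (A=0 B=4 C=5)
  4. pour(C -> A) -> (A=4 B=4 C=1)
  5. pour(A -> B) -> (A=3 B=5 C=1)
  6. pour(B -> C) -> (A=3 B=0 C=6)
Reached target in 6 moves.

Answer: 6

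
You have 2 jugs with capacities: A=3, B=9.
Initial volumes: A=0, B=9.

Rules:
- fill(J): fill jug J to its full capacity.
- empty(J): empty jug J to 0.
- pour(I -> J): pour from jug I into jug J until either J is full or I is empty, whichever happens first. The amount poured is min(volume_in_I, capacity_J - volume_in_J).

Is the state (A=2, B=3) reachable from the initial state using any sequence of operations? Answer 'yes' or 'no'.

Answer: no

Derivation:
BFS explored all 8 reachable states.
Reachable set includes: (0,0), (0,3), (0,6), (0,9), (3,0), (3,3), (3,6), (3,9)
Target (A=2, B=3) not in reachable set → no.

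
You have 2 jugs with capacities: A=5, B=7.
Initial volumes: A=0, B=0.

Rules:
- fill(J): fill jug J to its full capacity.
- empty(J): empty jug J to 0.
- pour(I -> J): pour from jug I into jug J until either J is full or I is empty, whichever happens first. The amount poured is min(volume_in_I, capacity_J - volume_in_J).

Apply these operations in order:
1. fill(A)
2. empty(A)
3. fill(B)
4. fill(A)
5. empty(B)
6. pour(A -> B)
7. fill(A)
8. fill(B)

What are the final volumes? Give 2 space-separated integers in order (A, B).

Answer: 5 7

Derivation:
Step 1: fill(A) -> (A=5 B=0)
Step 2: empty(A) -> (A=0 B=0)
Step 3: fill(B) -> (A=0 B=7)
Step 4: fill(A) -> (A=5 B=7)
Step 5: empty(B) -> (A=5 B=0)
Step 6: pour(A -> B) -> (A=0 B=5)
Step 7: fill(A) -> (A=5 B=5)
Step 8: fill(B) -> (A=5 B=7)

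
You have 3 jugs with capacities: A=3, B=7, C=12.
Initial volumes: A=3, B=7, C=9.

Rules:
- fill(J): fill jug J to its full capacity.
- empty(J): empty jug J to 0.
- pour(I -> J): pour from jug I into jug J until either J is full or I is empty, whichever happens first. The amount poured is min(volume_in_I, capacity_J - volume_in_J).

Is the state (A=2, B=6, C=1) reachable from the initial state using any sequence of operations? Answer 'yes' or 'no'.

Answer: no

Derivation:
BFS explored all 284 reachable states.
Reachable set includes: (0,0,0), (0,0,1), (0,0,2), (0,0,3), (0,0,4), (0,0,5), (0,0,6), (0,0,7), (0,0,8), (0,0,9), (0,0,10), (0,0,11) ...
Target (A=2, B=6, C=1) not in reachable set → no.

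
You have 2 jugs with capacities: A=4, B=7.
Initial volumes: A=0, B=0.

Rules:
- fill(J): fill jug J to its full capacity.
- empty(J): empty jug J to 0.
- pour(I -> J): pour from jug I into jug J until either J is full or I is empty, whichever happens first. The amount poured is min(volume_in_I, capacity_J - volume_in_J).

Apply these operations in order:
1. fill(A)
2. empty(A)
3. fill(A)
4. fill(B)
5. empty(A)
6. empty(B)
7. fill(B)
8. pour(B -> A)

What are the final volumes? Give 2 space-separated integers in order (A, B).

Answer: 4 3

Derivation:
Step 1: fill(A) -> (A=4 B=0)
Step 2: empty(A) -> (A=0 B=0)
Step 3: fill(A) -> (A=4 B=0)
Step 4: fill(B) -> (A=4 B=7)
Step 5: empty(A) -> (A=0 B=7)
Step 6: empty(B) -> (A=0 B=0)
Step 7: fill(B) -> (A=0 B=7)
Step 8: pour(B -> A) -> (A=4 B=3)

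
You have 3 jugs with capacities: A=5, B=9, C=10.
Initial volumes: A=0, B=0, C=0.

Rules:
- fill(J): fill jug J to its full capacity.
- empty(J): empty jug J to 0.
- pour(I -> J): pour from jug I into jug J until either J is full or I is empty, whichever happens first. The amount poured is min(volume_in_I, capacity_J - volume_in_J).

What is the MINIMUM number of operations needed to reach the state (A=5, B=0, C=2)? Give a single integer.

BFS from (A=0, B=0, C=0). One shortest path:
  1. fill(A) -> (A=5 B=0 C=0)
  2. fill(C) -> (A=5 B=0 C=10)
  3. pour(C -> B) -> (A=5 B=9 C=1)
  4. empty(B) -> (A=5 B=0 C=1)
  5. pour(C -> B) -> (A=5 B=1 C=0)
  6. fill(C) -> (A=5 B=1 C=10)
  7. pour(C -> B) -> (A=5 B=9 C=2)
  8. empty(B) -> (A=5 B=0 C=2)
Reached target in 8 moves.

Answer: 8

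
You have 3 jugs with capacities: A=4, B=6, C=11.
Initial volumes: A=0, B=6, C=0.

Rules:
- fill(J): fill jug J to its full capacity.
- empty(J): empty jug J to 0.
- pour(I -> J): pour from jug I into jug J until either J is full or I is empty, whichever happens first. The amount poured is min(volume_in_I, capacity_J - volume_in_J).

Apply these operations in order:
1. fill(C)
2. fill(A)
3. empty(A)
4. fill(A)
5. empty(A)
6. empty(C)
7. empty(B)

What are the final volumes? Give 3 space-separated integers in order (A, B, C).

Answer: 0 0 0

Derivation:
Step 1: fill(C) -> (A=0 B=6 C=11)
Step 2: fill(A) -> (A=4 B=6 C=11)
Step 3: empty(A) -> (A=0 B=6 C=11)
Step 4: fill(A) -> (A=4 B=6 C=11)
Step 5: empty(A) -> (A=0 B=6 C=11)
Step 6: empty(C) -> (A=0 B=6 C=0)
Step 7: empty(B) -> (A=0 B=0 C=0)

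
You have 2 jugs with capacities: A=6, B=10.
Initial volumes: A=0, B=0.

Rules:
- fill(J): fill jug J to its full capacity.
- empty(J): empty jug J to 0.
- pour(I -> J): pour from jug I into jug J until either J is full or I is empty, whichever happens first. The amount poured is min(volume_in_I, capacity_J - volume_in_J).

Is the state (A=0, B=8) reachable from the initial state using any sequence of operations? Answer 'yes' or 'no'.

BFS from (A=0, B=0):
  1. fill(B) -> (A=0 B=10)
  2. pour(B -> A) -> (A=6 B=4)
  3. empty(A) -> (A=0 B=4)
  4. pour(B -> A) -> (A=4 B=0)
  5. fill(B) -> (A=4 B=10)
  6. pour(B -> A) -> (A=6 B=8)
  7. empty(A) -> (A=0 B=8)
Target reached → yes.

Answer: yes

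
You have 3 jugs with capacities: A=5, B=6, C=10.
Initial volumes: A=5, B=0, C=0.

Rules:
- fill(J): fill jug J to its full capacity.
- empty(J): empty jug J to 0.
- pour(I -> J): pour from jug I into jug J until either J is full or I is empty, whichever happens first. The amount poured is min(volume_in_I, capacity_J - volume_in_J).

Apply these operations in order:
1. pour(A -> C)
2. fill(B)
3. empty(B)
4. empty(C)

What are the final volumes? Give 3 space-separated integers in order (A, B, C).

Step 1: pour(A -> C) -> (A=0 B=0 C=5)
Step 2: fill(B) -> (A=0 B=6 C=5)
Step 3: empty(B) -> (A=0 B=0 C=5)
Step 4: empty(C) -> (A=0 B=0 C=0)

Answer: 0 0 0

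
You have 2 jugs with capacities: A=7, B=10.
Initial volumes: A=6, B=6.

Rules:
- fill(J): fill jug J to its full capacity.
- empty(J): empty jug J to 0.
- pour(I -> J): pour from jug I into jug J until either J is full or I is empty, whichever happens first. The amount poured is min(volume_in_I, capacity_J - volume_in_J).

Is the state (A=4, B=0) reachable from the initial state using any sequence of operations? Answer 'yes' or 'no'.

BFS from (A=6, B=6):
  1. fill(A) -> (A=7 B=6)
  2. empty(B) -> (A=7 B=0)
  3. pour(A -> B) -> (A=0 B=7)
  4. fill(A) -> (A=7 B=7)
  5. pour(A -> B) -> (A=4 B=10)
  6. empty(B) -> (A=4 B=0)
Target reached → yes.

Answer: yes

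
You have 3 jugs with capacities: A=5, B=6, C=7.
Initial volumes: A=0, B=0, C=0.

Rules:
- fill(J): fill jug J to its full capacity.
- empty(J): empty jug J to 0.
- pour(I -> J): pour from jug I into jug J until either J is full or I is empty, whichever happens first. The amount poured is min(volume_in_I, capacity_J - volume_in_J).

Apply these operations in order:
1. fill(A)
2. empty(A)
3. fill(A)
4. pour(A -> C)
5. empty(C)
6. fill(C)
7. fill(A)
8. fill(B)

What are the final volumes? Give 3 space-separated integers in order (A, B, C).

Answer: 5 6 7

Derivation:
Step 1: fill(A) -> (A=5 B=0 C=0)
Step 2: empty(A) -> (A=0 B=0 C=0)
Step 3: fill(A) -> (A=5 B=0 C=0)
Step 4: pour(A -> C) -> (A=0 B=0 C=5)
Step 5: empty(C) -> (A=0 B=0 C=0)
Step 6: fill(C) -> (A=0 B=0 C=7)
Step 7: fill(A) -> (A=5 B=0 C=7)
Step 8: fill(B) -> (A=5 B=6 C=7)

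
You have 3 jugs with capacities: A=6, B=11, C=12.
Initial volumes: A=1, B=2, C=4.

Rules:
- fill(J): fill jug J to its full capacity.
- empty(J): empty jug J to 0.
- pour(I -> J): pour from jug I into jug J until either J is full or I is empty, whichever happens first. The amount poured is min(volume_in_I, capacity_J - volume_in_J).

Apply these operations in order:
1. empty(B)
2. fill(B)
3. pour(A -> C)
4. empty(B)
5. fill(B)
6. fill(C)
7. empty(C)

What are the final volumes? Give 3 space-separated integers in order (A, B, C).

Step 1: empty(B) -> (A=1 B=0 C=4)
Step 2: fill(B) -> (A=1 B=11 C=4)
Step 3: pour(A -> C) -> (A=0 B=11 C=5)
Step 4: empty(B) -> (A=0 B=0 C=5)
Step 5: fill(B) -> (A=0 B=11 C=5)
Step 6: fill(C) -> (A=0 B=11 C=12)
Step 7: empty(C) -> (A=0 B=11 C=0)

Answer: 0 11 0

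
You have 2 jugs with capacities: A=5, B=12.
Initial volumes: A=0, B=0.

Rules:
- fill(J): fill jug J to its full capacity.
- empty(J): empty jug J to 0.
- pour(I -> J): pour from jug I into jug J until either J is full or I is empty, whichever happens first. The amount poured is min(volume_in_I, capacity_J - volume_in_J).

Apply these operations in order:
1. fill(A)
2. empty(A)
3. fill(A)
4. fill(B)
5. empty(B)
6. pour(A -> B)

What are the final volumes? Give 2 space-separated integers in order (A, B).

Answer: 0 5

Derivation:
Step 1: fill(A) -> (A=5 B=0)
Step 2: empty(A) -> (A=0 B=0)
Step 3: fill(A) -> (A=5 B=0)
Step 4: fill(B) -> (A=5 B=12)
Step 5: empty(B) -> (A=5 B=0)
Step 6: pour(A -> B) -> (A=0 B=5)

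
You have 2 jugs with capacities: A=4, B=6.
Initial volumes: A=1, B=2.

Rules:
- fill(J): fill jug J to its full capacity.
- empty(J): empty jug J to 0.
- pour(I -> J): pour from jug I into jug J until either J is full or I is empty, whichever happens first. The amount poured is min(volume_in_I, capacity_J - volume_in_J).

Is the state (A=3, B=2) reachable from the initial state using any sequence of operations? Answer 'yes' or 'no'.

BFS explored all 21 reachable states.
Reachable set includes: (0,0), (0,1), (0,2), (0,3), (0,4), (0,5), (0,6), (1,0), (1,2), (1,6), (2,0), (2,6) ...
Target (A=3, B=2) not in reachable set → no.

Answer: no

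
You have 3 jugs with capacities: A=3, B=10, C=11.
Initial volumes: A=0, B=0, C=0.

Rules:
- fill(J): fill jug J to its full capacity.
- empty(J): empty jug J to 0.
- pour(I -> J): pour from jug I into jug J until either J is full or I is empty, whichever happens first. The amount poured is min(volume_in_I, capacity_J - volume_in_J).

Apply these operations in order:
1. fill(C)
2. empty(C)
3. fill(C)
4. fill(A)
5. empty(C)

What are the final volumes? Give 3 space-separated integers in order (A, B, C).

Step 1: fill(C) -> (A=0 B=0 C=11)
Step 2: empty(C) -> (A=0 B=0 C=0)
Step 3: fill(C) -> (A=0 B=0 C=11)
Step 4: fill(A) -> (A=3 B=0 C=11)
Step 5: empty(C) -> (A=3 B=0 C=0)

Answer: 3 0 0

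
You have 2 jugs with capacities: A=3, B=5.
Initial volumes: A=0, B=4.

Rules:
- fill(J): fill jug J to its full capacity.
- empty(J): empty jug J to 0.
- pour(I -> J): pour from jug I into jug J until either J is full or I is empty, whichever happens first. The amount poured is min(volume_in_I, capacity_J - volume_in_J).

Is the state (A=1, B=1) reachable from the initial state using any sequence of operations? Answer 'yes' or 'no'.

Answer: no

Derivation:
BFS explored all 16 reachable states.
Reachable set includes: (0,0), (0,1), (0,2), (0,3), (0,4), (0,5), (1,0), (1,5), (2,0), (2,5), (3,0), (3,1) ...
Target (A=1, B=1) not in reachable set → no.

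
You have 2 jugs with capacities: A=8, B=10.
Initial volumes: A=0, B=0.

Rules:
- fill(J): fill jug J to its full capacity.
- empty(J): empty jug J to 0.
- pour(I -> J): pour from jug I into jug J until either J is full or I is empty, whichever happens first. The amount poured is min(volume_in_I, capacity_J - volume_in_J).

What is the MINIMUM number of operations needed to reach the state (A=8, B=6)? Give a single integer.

BFS from (A=0, B=0). One shortest path:
  1. fill(A) -> (A=8 B=0)
  2. pour(A -> B) -> (A=0 B=8)
  3. fill(A) -> (A=8 B=8)
  4. pour(A -> B) -> (A=6 B=10)
  5. empty(B) -> (A=6 B=0)
  6. pour(A -> B) -> (A=0 B=6)
  7. fill(A) -> (A=8 B=6)
Reached target in 7 moves.

Answer: 7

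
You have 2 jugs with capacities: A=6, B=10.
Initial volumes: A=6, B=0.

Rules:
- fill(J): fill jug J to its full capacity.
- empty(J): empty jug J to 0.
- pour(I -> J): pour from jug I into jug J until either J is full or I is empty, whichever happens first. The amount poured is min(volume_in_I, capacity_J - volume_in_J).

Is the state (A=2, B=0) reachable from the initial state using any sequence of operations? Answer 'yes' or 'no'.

BFS from (A=6, B=0):
  1. pour(A -> B) -> (A=0 B=6)
  2. fill(A) -> (A=6 B=6)
  3. pour(A -> B) -> (A=2 B=10)
  4. empty(B) -> (A=2 B=0)
Target reached → yes.

Answer: yes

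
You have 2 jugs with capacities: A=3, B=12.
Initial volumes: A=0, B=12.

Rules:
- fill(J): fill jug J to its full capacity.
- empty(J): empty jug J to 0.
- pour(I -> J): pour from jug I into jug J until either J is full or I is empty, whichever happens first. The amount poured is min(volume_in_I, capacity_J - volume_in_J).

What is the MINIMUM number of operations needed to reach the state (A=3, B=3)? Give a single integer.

Answer: 4

Derivation:
BFS from (A=0, B=12). One shortest path:
  1. fill(A) -> (A=3 B=12)
  2. empty(B) -> (A=3 B=0)
  3. pour(A -> B) -> (A=0 B=3)
  4. fill(A) -> (A=3 B=3)
Reached target in 4 moves.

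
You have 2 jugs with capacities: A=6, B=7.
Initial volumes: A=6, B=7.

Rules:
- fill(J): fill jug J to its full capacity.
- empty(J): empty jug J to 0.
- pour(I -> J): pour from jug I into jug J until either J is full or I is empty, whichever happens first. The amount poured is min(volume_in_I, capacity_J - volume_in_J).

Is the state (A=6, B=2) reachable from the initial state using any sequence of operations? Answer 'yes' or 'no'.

Answer: yes

Derivation:
BFS from (A=6, B=7):
  1. empty(A) -> (A=0 B=7)
  2. pour(B -> A) -> (A=6 B=1)
  3. empty(A) -> (A=0 B=1)
  4. pour(B -> A) -> (A=1 B=0)
  5. fill(B) -> (A=1 B=7)
  6. pour(B -> A) -> (A=6 B=2)
Target reached → yes.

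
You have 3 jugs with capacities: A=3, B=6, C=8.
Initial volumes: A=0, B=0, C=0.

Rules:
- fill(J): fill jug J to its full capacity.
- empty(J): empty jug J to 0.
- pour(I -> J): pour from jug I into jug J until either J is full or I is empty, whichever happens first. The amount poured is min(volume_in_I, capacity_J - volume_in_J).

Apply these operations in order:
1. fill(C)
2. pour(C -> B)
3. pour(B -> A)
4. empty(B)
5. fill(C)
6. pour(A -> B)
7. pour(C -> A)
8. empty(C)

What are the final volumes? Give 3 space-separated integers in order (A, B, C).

Answer: 3 3 0

Derivation:
Step 1: fill(C) -> (A=0 B=0 C=8)
Step 2: pour(C -> B) -> (A=0 B=6 C=2)
Step 3: pour(B -> A) -> (A=3 B=3 C=2)
Step 4: empty(B) -> (A=3 B=0 C=2)
Step 5: fill(C) -> (A=3 B=0 C=8)
Step 6: pour(A -> B) -> (A=0 B=3 C=8)
Step 7: pour(C -> A) -> (A=3 B=3 C=5)
Step 8: empty(C) -> (A=3 B=3 C=0)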